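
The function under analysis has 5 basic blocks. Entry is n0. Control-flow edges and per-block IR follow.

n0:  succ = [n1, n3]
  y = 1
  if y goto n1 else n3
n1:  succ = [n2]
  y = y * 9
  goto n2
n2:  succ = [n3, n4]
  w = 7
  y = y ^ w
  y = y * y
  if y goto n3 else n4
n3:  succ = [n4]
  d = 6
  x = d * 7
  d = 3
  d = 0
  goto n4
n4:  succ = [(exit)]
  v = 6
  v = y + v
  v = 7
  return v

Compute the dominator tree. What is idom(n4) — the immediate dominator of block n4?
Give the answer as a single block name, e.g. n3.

idom tree: n1←n0 n2←n1 n3←n0 n4←n0
Dom at joins:
  n3: preds {n0,n2}: {n0} ∩ {n0,n1,n2} = {n0}; idom=n0
  n4: preds {n2,n3}: {n0,n1,n2} ∩ {n0,n3} = {n0}; idom=n0

idom(n4) = n0

Answer: n0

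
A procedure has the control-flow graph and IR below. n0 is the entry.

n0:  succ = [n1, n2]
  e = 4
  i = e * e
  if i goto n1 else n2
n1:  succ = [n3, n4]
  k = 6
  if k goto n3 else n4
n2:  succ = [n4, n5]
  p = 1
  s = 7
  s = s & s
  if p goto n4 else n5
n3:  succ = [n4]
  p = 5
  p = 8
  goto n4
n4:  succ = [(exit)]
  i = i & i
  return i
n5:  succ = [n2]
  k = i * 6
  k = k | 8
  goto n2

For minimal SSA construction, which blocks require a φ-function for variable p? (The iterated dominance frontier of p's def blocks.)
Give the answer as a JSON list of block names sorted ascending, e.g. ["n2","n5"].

idom tree: n1←n0 n2←n0 n3←n1 n4←n0 n5←n2
Dom∩ at merges:
  n2: preds {n0,n5}: {n0} ∩ {n0,n2,n5} = {n0}; idom=n0
  n4: preds {n1,n2,n3}: {n0,n1} ∩ {n0,n2} ∩ {n0,n1,n3} = {n0}; idom=n0

DF walk-up:
  join n2 pred n0: · stop@n0
  join n2 pred n5: n5→n2 stop@n0
  join n4 pred n1: n1 stop@n0
  join n4 pred n2: n2 stop@n0
  join n4 pred n3: n3→n1 stop@n0
  DF(n0)=∅
  DF(n1)={n4}
  DF(n2)={n2,n4}
  DF(n3)={n4}
  DF(n4)=∅
  DF(n5)={n2}

φ for p: defs {n2,n3}
  DF⁺ = {n2,n4}

Answer: ["n2", "n4"]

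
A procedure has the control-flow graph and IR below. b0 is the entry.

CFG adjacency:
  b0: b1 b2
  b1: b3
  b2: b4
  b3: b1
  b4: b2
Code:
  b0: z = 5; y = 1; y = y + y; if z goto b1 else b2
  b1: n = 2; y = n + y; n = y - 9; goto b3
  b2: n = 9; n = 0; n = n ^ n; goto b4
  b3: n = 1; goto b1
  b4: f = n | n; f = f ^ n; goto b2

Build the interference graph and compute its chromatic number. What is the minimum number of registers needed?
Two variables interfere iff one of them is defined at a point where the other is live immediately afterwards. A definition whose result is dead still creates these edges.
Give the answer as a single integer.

Answer: 2

Working:
def/use:
  b0: def={y,z} ue=∅
  b1: def={n,y} ue={y}
  b2: def={n} ue=∅
  b3: def={n} ue=∅
  b4: def={f} ue={n}

Backward fixpoint:
  b0: in=∅ out={y}
  b1: in={y} out={y}
  b2: in=∅ out={n}
  b3: in={y} out={y}
  b4: in={n} out=∅

Conflict graph:
  f — {n}
  n — {f,y}
  y — {n,z}
  z — {y}

Registers:
  clique {f,n} ⇒ need ≥ 2
  2-colouring: R0={n,z}  R1={f,y}
  χ = 2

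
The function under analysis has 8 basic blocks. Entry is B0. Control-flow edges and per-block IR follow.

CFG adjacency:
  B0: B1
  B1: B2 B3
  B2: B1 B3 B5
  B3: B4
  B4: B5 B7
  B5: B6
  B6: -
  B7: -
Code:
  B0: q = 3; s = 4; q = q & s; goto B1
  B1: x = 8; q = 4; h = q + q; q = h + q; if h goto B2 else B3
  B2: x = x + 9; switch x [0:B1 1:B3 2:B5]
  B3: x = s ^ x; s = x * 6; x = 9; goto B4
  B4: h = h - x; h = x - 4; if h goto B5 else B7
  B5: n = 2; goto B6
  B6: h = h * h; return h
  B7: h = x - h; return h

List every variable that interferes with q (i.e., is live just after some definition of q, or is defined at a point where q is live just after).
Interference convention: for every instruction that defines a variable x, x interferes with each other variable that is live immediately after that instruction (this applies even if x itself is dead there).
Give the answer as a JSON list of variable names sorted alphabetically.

Answer: ["h", "s", "x"]

Working:
Block summaries:
  B0: def={q,s} ue=∅
  B1: def={h,q,x} ue=∅
  B2: def={x} ue={x}
  B3: def={s,x} ue={s,x}
  B4: def={h} ue={h,x}
  B5: def={n} ue=∅
  B6: def={h} ue={h}
  B7: def={h} ue={h,x}

Live sets:
  live B0: ∅→{s}
  live B1: {s}→{h,s,x}
  live B2: {h,s,x}→{h,s,x}
  live B3: {h,s,x}→{h,x}
  live B4: {h,x}→{h,x}
  live B5: {h}→{h}
  live B6: {h}→∅
  live B7: {h,x}→∅

Conflict graph:
  h — {n,q,s,x}
  n — {h}
  q — {h,s,x}
  s — {h,q,x}
  x — {h,q,s}

N(q) = ["h", "s", "x"]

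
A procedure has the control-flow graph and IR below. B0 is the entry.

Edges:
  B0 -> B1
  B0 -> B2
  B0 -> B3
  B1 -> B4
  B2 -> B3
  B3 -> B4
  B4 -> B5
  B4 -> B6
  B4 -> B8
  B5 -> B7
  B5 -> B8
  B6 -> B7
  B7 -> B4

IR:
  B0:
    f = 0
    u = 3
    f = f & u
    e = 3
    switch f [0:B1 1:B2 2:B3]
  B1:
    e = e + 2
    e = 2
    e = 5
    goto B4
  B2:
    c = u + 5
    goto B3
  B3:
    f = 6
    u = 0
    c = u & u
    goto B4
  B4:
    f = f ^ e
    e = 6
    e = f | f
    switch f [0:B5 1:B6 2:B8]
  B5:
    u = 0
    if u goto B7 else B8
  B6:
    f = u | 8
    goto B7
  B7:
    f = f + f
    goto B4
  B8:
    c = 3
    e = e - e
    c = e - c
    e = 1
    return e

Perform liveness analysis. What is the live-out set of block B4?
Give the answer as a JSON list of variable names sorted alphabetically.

Per-block:
  B0: {e,f,u} / ∅
  B1: {e} / {e}
  B2: {c} / {u}
  B3: {c,f,u} / ∅
  B4: {e,f} / {e,f}
  B5: {u} / ∅
  B6: {f} / {u}
  B7: {f} / {f}
  B8: {c,e} / {e}

Backward fixpoint:
  B0: in=∅ out={e,f,u}
  B1: in={e,f,u} out={e,f,u}
  B2: in={e,u} out={e}
  B3: in={e} out={e,f,u}
  B4: in={e,f,u} out={e,f,u}
  B5: in={e,f} out={e,f,u}
  B6: in={e,u} out={e,f,u}
  B7: in={e,f,u} out={e,f,u}
  B8: in={e} out=∅

live-out(B4) = ["e", "f", "u"]

Answer: ["e", "f", "u"]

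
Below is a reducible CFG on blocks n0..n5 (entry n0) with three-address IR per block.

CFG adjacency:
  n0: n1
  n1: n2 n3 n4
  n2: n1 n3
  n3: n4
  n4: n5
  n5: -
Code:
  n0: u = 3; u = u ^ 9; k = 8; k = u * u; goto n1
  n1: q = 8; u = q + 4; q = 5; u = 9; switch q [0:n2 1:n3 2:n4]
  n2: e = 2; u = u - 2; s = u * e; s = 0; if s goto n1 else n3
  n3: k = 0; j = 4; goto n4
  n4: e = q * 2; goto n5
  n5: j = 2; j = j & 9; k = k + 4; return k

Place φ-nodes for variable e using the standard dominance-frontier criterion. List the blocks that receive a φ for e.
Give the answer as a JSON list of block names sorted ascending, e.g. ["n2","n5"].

Answer: ["n1", "n3", "n4"]

Analysis:
idom tree: n1←n0 n2←n1 n3←n1 n4←n1 n5←n4
Join-block Dom:
  n1: preds {n0,n2}: {n0} ∩ {n0,n1,n2} = {n0}; idom=n0
  n3: preds {n1,n2}: {n0,n1} ∩ {n0,n1,n2} = {n0,n1}; idom=n1
  n4: preds {n1,n3}: {n0,n1} ∩ {n0,n1,n3} = {n0,n1}; idom=n1

DF derivation:
  join n1 pred n0: · stop@n0
  join n1 pred n2: n2→n1 stop@n0
  join n3 pred n1: · stop@n1
  join n3 pred n2: n2 stop@n1
  join n4 pred n1: · stop@n1
  join n4 pred n3: n3 stop@n1
  n0 → ∅
  n1 → {n1}
  n2 → {n1,n3}
  n3 → {n4}
  n4 → ∅
  n5 → ∅

φ for e: defs {n2,n4}
  DF⁺ = {n1,n3,n4}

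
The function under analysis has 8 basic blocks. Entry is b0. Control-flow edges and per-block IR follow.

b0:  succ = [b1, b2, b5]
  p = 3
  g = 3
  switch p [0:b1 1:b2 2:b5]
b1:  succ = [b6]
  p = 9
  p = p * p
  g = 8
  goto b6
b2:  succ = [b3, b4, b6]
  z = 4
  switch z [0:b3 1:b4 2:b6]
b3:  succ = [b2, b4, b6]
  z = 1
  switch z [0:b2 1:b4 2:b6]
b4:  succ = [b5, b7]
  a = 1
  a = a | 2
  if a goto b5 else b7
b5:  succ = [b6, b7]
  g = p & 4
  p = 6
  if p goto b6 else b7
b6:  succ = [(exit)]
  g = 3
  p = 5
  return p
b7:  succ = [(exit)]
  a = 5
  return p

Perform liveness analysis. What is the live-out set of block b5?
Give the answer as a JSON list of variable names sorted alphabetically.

Block summaries:
  b0: {g,p} / ∅
  b1: {g,p} / ∅
  b2: {z} / ∅
  b3: {z} / ∅
  b4: {a} / ∅
  b5: {g,p} / {p}
  b6: {g,p} / ∅
  b7: {a} / {p}

Liveness:
  b0 li=∅ lo={p}
  b1 li=∅ lo=∅
  b2 li={p} lo={p}
  b3 li={p} lo={p}
  b4 li={p} lo={p}
  b5 li={p} lo={p}
  b6 li=∅ lo=∅
  b7 li={p} lo=∅

live-out(b5) = ["p"]

Answer: ["p"]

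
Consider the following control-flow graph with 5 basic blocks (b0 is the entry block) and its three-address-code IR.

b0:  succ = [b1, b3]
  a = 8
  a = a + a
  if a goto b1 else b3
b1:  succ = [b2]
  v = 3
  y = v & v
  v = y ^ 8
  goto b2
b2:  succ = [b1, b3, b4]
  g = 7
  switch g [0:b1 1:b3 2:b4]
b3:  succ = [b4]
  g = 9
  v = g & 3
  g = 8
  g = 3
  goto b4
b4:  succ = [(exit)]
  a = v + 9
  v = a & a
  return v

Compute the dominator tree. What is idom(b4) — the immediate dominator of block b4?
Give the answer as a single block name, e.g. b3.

idom tree: b1←b0 b2←b1 b3←b0 b4←b0
Dom at joins:
  b1: preds {b0,b2}: {b0} ∩ {b0,b1,b2} = {b0}; idom=b0
  b3: preds {b0,b2}: {b0} ∩ {b0,b1,b2} = {b0}; idom=b0
  b4: preds {b2,b3}: {b0,b1,b2} ∩ {b0,b3} = {b0}; idom=b0

idom(b4) = b0

Answer: b0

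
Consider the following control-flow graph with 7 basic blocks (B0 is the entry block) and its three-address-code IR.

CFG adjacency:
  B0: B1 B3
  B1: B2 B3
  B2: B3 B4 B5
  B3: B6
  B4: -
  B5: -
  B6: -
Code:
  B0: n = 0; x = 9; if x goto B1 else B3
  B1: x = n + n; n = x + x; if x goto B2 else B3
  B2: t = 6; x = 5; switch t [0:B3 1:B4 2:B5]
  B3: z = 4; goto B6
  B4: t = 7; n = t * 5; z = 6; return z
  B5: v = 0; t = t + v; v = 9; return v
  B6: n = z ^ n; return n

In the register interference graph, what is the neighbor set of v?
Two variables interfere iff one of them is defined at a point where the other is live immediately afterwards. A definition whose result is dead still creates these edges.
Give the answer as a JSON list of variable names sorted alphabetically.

Block summaries:
  B0: def={n,x} ue=∅
  B1: def={n,x} ue={n}
  B2: def={t,x} ue=∅
  B3: def={z} ue=∅
  B4: def={n,t,z} ue=∅
  B5: def={t,v} ue={t}
  B6: def={n} ue={n,z}

Live sets:
  B0 li=∅ lo={n}
  B1 li={n} lo={n}
  B2 li={n} lo={n,t}
  B3 li={n} lo={n,z}
  B4 li=∅ lo=∅
  B5 li={t} lo=∅
  B6 li={n,z} lo=∅

Interfere edges:
  n — {t,x,z}
  t — {n,v,x}
  v — {t}
  x — {n,t}
  z — {n}

N(v) = ["t"]

Answer: ["t"]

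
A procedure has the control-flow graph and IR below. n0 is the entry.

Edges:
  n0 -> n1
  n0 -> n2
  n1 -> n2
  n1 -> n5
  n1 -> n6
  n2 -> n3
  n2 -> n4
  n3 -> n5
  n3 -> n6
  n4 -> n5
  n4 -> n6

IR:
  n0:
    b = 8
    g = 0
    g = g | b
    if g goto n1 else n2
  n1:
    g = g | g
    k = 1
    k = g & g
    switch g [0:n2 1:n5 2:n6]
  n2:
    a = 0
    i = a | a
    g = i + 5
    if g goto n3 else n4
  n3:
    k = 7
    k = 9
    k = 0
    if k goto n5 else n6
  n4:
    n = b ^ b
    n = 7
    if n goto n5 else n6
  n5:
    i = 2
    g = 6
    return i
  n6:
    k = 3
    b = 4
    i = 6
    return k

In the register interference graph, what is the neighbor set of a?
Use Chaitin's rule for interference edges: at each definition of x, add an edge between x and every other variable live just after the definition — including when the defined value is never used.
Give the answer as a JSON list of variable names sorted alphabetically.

Per-block:
  n0: {b,g} / ∅
  n1: {g,k} / {g}
  n2: {a,g,i} / ∅
  n3: {k} / ∅
  n4: {n} / {b}
  n5: {g,i} / ∅
  n6: {b,i,k} / ∅

Backward fixpoint:
  live n0: ∅→{b,g}
  live n1: {b,g}→{b}
  live n2: {b}→{b}
  live n3: ∅→∅
  live n4: {b}→∅
  live n5: ∅→∅
  live n6: ∅→∅

Interference:
  a — {b}
  b — {a,g,i,k}
  g — {b,i,k}
  i — {b,g,k}
  k — {b,g,i}
  n — ∅

N(a) = ["b"]

Answer: ["b"]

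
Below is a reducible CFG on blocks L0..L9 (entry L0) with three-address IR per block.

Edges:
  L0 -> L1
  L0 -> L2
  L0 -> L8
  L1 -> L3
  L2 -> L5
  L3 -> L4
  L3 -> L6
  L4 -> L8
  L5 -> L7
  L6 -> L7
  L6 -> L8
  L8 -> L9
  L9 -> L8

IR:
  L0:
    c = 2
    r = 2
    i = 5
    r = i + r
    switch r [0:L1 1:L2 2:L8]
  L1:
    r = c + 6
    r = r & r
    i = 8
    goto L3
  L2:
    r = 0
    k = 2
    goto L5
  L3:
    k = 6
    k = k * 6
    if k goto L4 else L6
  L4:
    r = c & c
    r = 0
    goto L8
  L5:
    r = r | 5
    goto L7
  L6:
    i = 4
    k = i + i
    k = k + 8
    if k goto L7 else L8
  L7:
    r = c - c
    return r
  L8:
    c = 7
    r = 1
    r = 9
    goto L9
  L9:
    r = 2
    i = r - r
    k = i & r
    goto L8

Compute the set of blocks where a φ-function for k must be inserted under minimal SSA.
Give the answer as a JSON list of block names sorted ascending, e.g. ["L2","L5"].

idom tree: L1←L0 L2←L0 L3←L1 L4←L3 L5←L2 L6←L3 L7←L0 L8←L0 L9←L8
Join-block Dom:
  L7: preds {L5,L6}: {L0,L2,L5} ∩ {L0,L1,L3,L6} = {L0}; idom=L0
  L8: preds {L0,L4,L6,L9}: {L0} ∩ {L0,L1,L3,L4} ∩ {L0,L1,L3,L6} ∩ {L0,L8,L9} = {L0}; idom=L0

DF derivation:
  L7←L5: walk L5→L2 to L0
  L7←L6: walk L6→L3→L1 to L0
  L8←L0: walk · to L0
  L8←L4: walk L4→L3→L1 to L0
  L8←L6: walk L6→L3→L1 to L0
  L8←L9: walk L9→L8 to L0
  L0: DF=∅
  L1: DF={L7,L8}
  L2: DF={L7}
  L3: DF={L7,L8}
  L4: DF={L8}
  L5: DF={L7}
  L6: DF={L7,L8}
  L7: DF=∅
  L8: DF={L8}
  L9: DF={L8}

φ for k: defs {L2,L3,L6,L9}
  DF⁺ = {L7,L8}

Answer: ["L7", "L8"]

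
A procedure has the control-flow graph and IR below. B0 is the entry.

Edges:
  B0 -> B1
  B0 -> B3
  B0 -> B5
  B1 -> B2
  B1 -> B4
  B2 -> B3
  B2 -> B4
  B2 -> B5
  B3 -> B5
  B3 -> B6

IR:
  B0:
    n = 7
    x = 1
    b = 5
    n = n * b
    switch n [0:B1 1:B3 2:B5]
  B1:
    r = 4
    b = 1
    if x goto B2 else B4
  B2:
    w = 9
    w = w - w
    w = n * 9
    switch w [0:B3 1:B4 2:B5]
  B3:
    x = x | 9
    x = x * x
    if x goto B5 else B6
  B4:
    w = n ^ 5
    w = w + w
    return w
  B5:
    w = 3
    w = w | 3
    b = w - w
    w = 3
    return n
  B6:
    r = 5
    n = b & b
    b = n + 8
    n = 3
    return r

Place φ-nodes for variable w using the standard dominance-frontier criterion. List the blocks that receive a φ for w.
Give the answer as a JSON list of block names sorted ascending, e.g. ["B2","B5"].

Answer: ["B3", "B4", "B5"]

Working:
idom tree: B1←B0 B2←B1 B3←B0 B4←B1 B5←B0 B6←B3
Join-block Dom:
  B3: preds {B0,B2}: {B0} ∩ {B0,B1,B2} = {B0}; idom=B0
  B4: preds {B1,B2}: {B0,B1} ∩ {B0,B1,B2} = {B0,B1}; idom=B1
  B5: preds {B0,B2,B3}: {B0} ∩ {B0,B1,B2} ∩ {B0,B3} = {B0}; idom=B0

Frontier:
  B3←B0: walk · to B0
  B3←B2: walk B2→B1 to B0
  B4←B1: walk · to B1
  B4←B2: walk B2 to B1
  B5←B0: walk · to B0
  B5←B2: walk B2→B1 to B0
  B5←B3: walk B3 to B0
  DF(B0)=∅
  DF(B1)={B3,B5}
  DF(B2)={B3,B4,B5}
  DF(B3)={B5}
  DF(B4)=∅
  DF(B5)=∅
  DF(B6)=∅

φ for w: defs {B2,B4,B5}
  DF⁺ = {B3,B4,B5}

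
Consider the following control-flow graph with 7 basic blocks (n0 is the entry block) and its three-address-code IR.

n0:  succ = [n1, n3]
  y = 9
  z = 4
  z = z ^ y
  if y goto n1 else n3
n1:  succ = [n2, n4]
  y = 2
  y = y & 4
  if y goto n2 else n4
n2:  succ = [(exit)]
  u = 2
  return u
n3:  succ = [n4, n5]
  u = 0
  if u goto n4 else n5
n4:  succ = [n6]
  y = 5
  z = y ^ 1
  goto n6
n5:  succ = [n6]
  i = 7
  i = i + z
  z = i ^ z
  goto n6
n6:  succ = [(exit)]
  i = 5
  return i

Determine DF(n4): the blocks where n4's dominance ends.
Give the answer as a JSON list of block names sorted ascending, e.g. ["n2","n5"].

idom tree: n1←n0 n2←n1 n3←n0 n4←n0 n5←n3 n6←n0
Join-block Dom:
  n4: preds {n1,n3}: {n0,n1} ∩ {n0,n3} = {n0}; idom=n0
  n6: preds {n4,n5}: {n0,n4} ∩ {n0,n3,n5} = {n0}; idom=n0

Frontier:
  n4←n1: walk n1 to n0
  n4←n3: walk n3 to n0
  n6←n4: walk n4 to n0
  n6←n5: walk n5→n3 to n0
  DF(n0)=∅
  DF(n1)={n4}
  DF(n2)=∅
  DF(n3)={n4,n6}
  DF(n4)={n6}
  DF(n5)={n6}
  DF(n6)=∅

DF(n4) = ["n6"]

Answer: ["n6"]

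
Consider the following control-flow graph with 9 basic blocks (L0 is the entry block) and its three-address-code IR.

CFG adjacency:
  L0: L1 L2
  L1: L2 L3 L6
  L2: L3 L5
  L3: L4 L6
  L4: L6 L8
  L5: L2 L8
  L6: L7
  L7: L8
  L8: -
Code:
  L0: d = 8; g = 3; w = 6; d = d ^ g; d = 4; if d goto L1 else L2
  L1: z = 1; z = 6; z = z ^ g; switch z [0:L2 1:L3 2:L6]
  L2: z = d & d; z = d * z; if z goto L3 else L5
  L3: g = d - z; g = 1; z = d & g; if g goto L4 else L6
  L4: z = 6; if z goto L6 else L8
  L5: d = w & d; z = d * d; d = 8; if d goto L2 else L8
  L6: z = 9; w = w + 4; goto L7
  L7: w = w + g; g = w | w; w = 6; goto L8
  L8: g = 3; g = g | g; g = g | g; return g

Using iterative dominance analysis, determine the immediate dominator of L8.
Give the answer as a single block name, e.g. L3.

idom tree: L1←L0 L2←L0 L3←L0 L4←L3 L5←L2 L6←L0 L7←L6 L8←L0
Dom at joins:
  L2: preds {L0,L1,L5}: {L0} ∩ {L0,L1} ∩ {L0,L2,L5} = {L0}; idom=L0
  L3: preds {L1,L2}: {L0,L1} ∩ {L0,L2} = {L0}; idom=L0
  L6: preds {L1,L3,L4}: {L0,L1} ∩ {L0,L3} ∩ {L0,L3,L4} = {L0}; idom=L0
  L8: preds {L4,L5,L7}: {L0,L3,L4} ∩ {L0,L2,L5} ∩ {L0,L6,L7} = {L0}; idom=L0

idom(L8) = L0

Answer: L0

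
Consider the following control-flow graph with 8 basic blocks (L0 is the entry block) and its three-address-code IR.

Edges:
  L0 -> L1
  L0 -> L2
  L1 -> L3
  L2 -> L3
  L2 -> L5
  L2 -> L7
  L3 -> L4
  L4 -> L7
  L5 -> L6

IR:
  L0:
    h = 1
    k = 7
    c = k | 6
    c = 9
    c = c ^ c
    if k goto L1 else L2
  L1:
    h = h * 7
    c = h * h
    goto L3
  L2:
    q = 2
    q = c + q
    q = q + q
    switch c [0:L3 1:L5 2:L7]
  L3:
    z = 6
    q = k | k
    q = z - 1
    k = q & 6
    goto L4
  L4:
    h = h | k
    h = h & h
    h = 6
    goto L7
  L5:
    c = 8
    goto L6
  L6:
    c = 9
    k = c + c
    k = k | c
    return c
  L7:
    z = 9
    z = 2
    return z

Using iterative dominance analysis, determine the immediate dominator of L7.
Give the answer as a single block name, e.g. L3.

idom tree: L1←L0 L2←L0 L3←L0 L4←L3 L5←L2 L6←L5 L7←L0
Dom at joins:
  L3: preds {L1,L2}: {L0,L1} ∩ {L0,L2} = {L0}; idom=L0
  L7: preds {L2,L4}: {L0,L2} ∩ {L0,L3,L4} = {L0}; idom=L0

idom(L7) = L0

Answer: L0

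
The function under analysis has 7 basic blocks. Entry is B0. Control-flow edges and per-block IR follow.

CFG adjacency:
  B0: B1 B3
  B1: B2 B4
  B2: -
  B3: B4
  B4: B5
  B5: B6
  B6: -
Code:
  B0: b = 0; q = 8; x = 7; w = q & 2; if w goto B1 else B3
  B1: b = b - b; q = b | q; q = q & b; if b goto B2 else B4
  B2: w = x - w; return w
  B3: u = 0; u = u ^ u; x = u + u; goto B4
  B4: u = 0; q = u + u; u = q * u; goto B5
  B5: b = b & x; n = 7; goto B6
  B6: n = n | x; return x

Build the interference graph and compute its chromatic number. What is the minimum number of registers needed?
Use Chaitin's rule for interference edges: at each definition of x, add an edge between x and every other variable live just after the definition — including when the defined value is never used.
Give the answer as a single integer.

Answer: 4

Analysis:
def/use:
  B0 def {b,q,w,x} use ∅
  B1 def {b,q} use {b,q}
  B2 def {w} use {w,x}
  B3 def {u,x} use ∅
  B4 def {q,u} use ∅
  B5 def {b,n} use {b,x}
  B6 def {n} use {n,x}

Live sets:
  B0: in=∅ out={b,q,w,x}
  B1: in={b,q,w,x} out={b,w,x}
  B2: in={w,x} out=∅
  B3: in={b} out={b,x}
  B4: in={b,x} out={b,x}
  B5: in={b,x} out={n,x}
  B6: in={n,x} out=∅

Conflict graph:
  b — {q,u,w,x}
  n — {x}
  q — {b,u,w,x}
  u — {b,q,x}
  w — {b,q,x}
  x — {b,n,q,u,w}

Registers:
  {b,q,u,x} pairwise interfere (4-clique) ⇒ χ ≥ 4
  4-colouring: r0={x}  r1={b,n}  r2={q}  r3={u,w}
  χ = 4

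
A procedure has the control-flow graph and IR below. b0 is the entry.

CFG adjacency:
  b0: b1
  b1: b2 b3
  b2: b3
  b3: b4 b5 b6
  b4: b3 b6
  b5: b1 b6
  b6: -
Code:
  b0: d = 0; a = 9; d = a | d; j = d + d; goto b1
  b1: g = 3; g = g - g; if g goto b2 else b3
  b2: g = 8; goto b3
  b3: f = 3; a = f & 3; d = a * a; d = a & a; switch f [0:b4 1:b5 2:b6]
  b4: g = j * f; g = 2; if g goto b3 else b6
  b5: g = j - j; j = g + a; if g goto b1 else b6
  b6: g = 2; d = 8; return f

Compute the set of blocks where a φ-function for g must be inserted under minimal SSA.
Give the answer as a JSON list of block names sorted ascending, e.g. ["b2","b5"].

idom tree: b1←b0 b2←b1 b3←b1 b4←b3 b5←b3 b6←b3
Join-block Dom:
  b1: preds {b0,b5}: {b0} ∩ {b0,b1,b3,b5} = {b0}; idom=b0
  b3: preds {b1,b2,b4}: {b0,b1} ∩ {b0,b1,b2} ∩ {b0,b1,b3,b4} = {b0,b1}; idom=b1
  b6: preds {b3,b4,b5}: {b0,b1,b3} ∩ {b0,b1,b3,b4} ∩ {b0,b1,b3,b5} = {b0,b1,b3}; idom=b3

DF derivation:
  b1←b0: walk · to b0
  b1←b5: walk b5→b3→b1 to b0
  b3←b1: walk · to b1
  b3←b2: walk b2 to b1
  b3←b4: walk b4→b3 to b1
  b6←b3: walk · to b3
  b6←b4: walk b4 to b3
  b6←b5: walk b5 to b3
  b0 → ∅
  b1 → {b1}
  b2 → {b3}
  b3 → {b1,b3}
  b4 → {b3,b6}
  b5 → {b1,b6}
  b6 → ∅

φ for g: defs {b1,b2,b4,b5,b6}
  DF⁺ = {b1,b3,b6}

Answer: ["b1", "b3", "b6"]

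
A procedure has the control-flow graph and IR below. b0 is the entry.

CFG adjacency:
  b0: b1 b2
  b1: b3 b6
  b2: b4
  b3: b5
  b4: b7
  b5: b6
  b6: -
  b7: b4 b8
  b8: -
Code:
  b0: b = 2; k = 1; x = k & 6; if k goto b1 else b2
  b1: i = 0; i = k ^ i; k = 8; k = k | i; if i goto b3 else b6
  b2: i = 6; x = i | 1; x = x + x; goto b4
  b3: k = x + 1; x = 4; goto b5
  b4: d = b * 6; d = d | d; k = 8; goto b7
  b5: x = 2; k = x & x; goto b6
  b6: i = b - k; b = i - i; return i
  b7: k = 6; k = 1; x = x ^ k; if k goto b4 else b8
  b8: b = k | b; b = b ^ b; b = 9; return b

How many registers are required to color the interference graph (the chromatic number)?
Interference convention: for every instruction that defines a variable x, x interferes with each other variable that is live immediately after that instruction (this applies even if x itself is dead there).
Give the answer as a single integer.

Answer: 4

Derivation:
def/use:
  b0: {b,k,x} / ∅
  b1: {i,k} / {k}
  b2: {i,x} / ∅
  b3: {k,x} / {x}
  b4: {d,k} / {b}
  b5: {k,x} / ∅
  b6: {b,i} / {b,k}
  b7: {k,x} / {x}
  b8: {b} / {b,k}

Backward fixpoint:
  b0 li=∅ lo={b,k,x}
  b1 li={b,k,x} lo={b,k,x}
  b2 li={b} lo={b,x}
  b3 li={b,x} lo={b}
  b4 li={b,x} lo={b,x}
  b5 li={b} lo={b,k}
  b6 li={b,k} lo=∅
  b7 li={b,x} lo={b,k,x}
  b8 li={b,k} lo=∅

Interference:
  b: {d,i,k,x}
  d: {b,x}
  i: {b,k,x}
  k: {b,i,x}
  x: {b,d,i,k}

Chromatic number:
  clique {b,i,k,x} ⇒ need ≥ 4
  4-colouring: R0={b}  R1={x}  R2={d,i}  R3={k}
  χ = 4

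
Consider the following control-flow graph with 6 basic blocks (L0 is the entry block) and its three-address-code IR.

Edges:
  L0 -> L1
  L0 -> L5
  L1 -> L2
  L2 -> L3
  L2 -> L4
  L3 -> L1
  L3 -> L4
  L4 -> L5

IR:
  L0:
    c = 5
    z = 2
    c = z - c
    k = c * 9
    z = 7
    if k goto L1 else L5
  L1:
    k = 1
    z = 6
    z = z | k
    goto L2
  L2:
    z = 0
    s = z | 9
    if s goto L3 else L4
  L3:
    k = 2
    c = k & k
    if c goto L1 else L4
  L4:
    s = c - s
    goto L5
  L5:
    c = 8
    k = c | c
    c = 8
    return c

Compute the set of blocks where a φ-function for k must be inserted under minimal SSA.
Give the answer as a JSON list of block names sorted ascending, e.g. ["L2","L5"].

idom tree: L1←L0 L2←L1 L3←L2 L4←L2 L5←L0
Dom∩ at merges:
  L1: preds {L0,L3}: {L0} ∩ {L0,L1,L2,L3} = {L0}; idom=L0
  L4: preds {L2,L3}: {L0,L1,L2} ∩ {L0,L1,L2,L3} = {L0,L1,L2}; idom=L2
  L5: preds {L0,L4}: {L0} ∩ {L0,L1,L2,L4} = {L0}; idom=L0

DF walk-up:
  L1←L0: walk · to L0
  L1←L3: walk L3→L2→L1 to L0
  L4←L2: walk · to L2
  L4←L3: walk L3 to L2
  L5←L0: walk · to L0
  L5←L4: walk L4→L2→L1 to L0
  DF(L0)=∅
  DF(L1)={L1,L5}
  DF(L2)={L1,L5}
  DF(L3)={L1,L4}
  DF(L4)={L5}
  DF(L5)=∅

φ for k: defs {L0,L1,L3,L5}
  DF⁺ = {L1,L4,L5}

Answer: ["L1", "L4", "L5"]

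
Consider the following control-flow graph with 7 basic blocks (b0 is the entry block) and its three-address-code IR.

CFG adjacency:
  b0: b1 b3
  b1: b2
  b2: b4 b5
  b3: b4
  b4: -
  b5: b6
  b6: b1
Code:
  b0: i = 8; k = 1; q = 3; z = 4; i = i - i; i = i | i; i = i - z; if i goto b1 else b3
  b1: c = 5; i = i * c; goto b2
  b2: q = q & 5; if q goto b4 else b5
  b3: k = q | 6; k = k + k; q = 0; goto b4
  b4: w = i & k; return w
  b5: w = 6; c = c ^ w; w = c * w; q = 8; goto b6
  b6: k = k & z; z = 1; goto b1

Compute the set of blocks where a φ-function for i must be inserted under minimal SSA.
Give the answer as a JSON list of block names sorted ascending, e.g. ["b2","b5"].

idom tree: b1←b0 b2←b1 b3←b0 b4←b0 b5←b2 b6←b5
Dom at joins:
  b1: preds {b0,b6}: {b0} ∩ {b0,b1,b2,b5,b6} = {b0}; idom=b0
  b4: preds {b2,b3}: {b0,b1,b2} ∩ {b0,b3} = {b0}; idom=b0

DF derivation:
  b1←b0: walk · to b0
  b1←b6: walk b6→b5→b2→b1 to b0
  b4←b2: walk b2→b1 to b0
  b4←b3: walk b3 to b0
  b0 → ∅
  b1 → {b1,b4}
  b2 → {b1,b4}
  b3 → {b4}
  b4 → ∅
  b5 → {b1}
  b6 → {b1}

φ for i: defs {b0,b1}
  DF⁺ = {b1,b4}

Answer: ["b1", "b4"]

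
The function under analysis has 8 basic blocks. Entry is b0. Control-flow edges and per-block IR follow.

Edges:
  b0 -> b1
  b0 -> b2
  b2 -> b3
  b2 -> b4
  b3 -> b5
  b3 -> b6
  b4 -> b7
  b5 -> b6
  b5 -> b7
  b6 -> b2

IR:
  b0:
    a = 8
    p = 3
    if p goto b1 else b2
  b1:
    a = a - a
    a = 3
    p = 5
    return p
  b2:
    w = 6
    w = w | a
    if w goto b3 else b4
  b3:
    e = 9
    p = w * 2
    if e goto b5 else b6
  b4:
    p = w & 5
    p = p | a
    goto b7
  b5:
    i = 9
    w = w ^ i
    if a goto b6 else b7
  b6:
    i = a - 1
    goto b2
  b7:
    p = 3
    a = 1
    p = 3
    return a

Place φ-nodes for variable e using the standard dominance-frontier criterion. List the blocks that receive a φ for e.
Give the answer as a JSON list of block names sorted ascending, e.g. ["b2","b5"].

Answer: ["b2", "b7"]

Working:
idom tree: b1←b0 b2←b0 b3←b2 b4←b2 b5←b3 b6←b3 b7←b2
Join-block Dom:
  b2: preds {b0,b6}: {b0} ∩ {b0,b2,b3,b6} = {b0}; idom=b0
  b6: preds {b3,b5}: {b0,b2,b3} ∩ {b0,b2,b3,b5} = {b0,b2,b3}; idom=b3
  b7: preds {b4,b5}: {b0,b2,b4} ∩ {b0,b2,b3,b5} = {b0,b2}; idom=b2

Frontier:
  b2←b0: walk · to b0
  b2←b6: walk b6→b3→b2 to b0
  b6←b3: walk · to b3
  b6←b5: walk b5 to b3
  b7←b4: walk b4 to b2
  b7←b5: walk b5→b3 to b2
  b0 → ∅
  b1 → ∅
  b2 → {b2}
  b3 → {b2,b7}
  b4 → {b7}
  b5 → {b6,b7}
  b6 → {b2}
  b7 → ∅

φ for e: defs {b3}
  DF⁺ = {b2,b7}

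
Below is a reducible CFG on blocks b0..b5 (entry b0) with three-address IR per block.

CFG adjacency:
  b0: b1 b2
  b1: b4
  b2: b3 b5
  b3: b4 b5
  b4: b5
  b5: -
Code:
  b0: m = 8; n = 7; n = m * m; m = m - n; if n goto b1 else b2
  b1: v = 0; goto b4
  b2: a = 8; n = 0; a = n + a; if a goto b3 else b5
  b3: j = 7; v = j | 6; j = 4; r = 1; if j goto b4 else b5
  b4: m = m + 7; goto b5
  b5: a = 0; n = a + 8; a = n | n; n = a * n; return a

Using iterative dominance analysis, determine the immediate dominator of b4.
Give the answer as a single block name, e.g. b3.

idom tree: b1←b0 b2←b0 b3←b2 b4←b0 b5←b0
Dom∩ at merges:
  b4: preds {b1,b3}: {b0,b1} ∩ {b0,b2,b3} = {b0}; idom=b0
  b5: preds {b2,b3,b4}: {b0,b2} ∩ {b0,b2,b3} ∩ {b0,b4} = {b0}; idom=b0

idom(b4) = b0

Answer: b0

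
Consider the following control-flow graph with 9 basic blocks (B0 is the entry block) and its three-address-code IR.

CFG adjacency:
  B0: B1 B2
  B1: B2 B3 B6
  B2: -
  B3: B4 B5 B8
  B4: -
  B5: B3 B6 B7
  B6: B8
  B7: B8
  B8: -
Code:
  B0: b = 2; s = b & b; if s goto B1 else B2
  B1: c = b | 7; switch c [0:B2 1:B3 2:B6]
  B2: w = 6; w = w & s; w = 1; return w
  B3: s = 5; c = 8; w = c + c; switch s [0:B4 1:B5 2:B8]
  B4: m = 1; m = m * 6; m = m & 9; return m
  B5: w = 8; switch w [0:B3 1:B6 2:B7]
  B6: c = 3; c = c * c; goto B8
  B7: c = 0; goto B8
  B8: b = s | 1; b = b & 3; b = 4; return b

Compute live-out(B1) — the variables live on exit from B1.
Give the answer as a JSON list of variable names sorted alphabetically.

Answer: ["s"]

Working:
Per-block:
  B0: {b,s} / ∅
  B1: {c} / {b}
  B2: {w} / {s}
  B3: {c,s,w} / ∅
  B4: {m} / ∅
  B5: {w} / ∅
  B6: {c} / ∅
  B7: {c} / ∅
  B8: {b} / {s}

Backward fixpoint:
  live B0: ∅→{b,s}
  live B1: {b,s}→{s}
  live B2: {s}→∅
  live B3: ∅→{s}
  live B4: ∅→∅
  live B5: {s}→{s}
  live B6: {s}→{s}
  live B7: {s}→{s}
  live B8: {s}→∅

live-out(B1) = ["s"]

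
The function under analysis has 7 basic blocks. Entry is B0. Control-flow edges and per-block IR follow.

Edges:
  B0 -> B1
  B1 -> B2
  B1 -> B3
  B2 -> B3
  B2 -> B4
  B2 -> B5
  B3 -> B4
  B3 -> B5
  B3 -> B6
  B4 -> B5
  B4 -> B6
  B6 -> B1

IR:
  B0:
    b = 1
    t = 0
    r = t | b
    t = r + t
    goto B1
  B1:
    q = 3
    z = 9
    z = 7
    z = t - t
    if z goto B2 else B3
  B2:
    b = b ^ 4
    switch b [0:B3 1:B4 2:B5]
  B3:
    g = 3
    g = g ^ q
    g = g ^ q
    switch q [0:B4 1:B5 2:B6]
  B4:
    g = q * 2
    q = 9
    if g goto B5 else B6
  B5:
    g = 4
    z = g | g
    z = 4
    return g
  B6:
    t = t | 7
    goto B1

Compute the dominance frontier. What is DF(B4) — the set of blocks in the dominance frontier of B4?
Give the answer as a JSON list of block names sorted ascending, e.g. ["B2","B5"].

idom tree: B1←B0 B2←B1 B3←B1 B4←B1 B5←B1 B6←B1
Dom at joins:
  B1: preds {B0,B6}: {B0} ∩ {B0,B1,B6} = {B0}; idom=B0
  B3: preds {B1,B2}: {B0,B1} ∩ {B0,B1,B2} = {B0,B1}; idom=B1
  B4: preds {B2,B3}: {B0,B1,B2} ∩ {B0,B1,B3} = {B0,B1}; idom=B1
  B5: preds {B2,B3,B4}: {B0,B1,B2} ∩ {B0,B1,B3} ∩ {B0,B1,B4} = {B0,B1}; idom=B1
  B6: preds {B3,B4}: {B0,B1,B3} ∩ {B0,B1,B4} = {B0,B1}; idom=B1

DF walk-up:
  join B1 pred B0: · stop@B0
  join B1 pred B6: B6→B1 stop@B0
  join B3 pred B1: · stop@B1
  join B3 pred B2: B2 stop@B1
  join B4 pred B2: B2 stop@B1
  join B4 pred B3: B3 stop@B1
  join B5 pred B2: B2 stop@B1
  join B5 pred B3: B3 stop@B1
  join B5 pred B4: B4 stop@B1
  join B6 pred B3: B3 stop@B1
  join B6 pred B4: B4 stop@B1
  B0 → ∅
  B1 → {B1}
  B2 → {B3,B4,B5}
  B3 → {B4,B5,B6}
  B4 → {B5,B6}
  B5 → ∅
  B6 → {B1}

DF(B4) = ["B5", "B6"]

Answer: ["B5", "B6"]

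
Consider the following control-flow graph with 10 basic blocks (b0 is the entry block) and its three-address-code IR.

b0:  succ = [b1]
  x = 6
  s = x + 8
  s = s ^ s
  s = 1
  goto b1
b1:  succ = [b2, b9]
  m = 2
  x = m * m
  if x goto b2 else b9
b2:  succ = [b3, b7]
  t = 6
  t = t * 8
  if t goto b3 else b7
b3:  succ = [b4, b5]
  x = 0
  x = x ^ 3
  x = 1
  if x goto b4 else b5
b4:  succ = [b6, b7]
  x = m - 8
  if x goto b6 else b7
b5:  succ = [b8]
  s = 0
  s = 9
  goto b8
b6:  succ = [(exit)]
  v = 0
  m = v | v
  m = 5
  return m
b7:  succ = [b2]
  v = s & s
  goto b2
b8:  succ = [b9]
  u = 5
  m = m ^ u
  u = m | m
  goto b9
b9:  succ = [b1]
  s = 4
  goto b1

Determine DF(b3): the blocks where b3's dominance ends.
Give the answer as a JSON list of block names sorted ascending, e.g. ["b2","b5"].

idom tree: b1←b0 b2←b1 b3←b2 b4←b3 b5←b3 b6←b4 b7←b2 b8←b5 b9←b1
Dom∩ at merges:
  b1: preds {b0,b9}: {b0} ∩ {b0,b1,b9} = {b0}; idom=b0
  b2: preds {b1,b7}: {b0,b1} ∩ {b0,b1,b2,b7} = {b0,b1}; idom=b1
  b7: preds {b2,b4}: {b0,b1,b2} ∩ {b0,b1,b2,b3,b4} = {b0,b1,b2}; idom=b2
  b9: preds {b1,b8}: {b0,b1} ∩ {b0,b1,b2,b3,b5,b8} = {b0,b1}; idom=b1

Frontier:
  join b1 pred b0: · stop@b0
  join b1 pred b9: b9→b1 stop@b0
  join b2 pred b1: · stop@b1
  join b2 pred b7: b7→b2 stop@b1
  join b7 pred b2: · stop@b2
  join b7 pred b4: b4→b3 stop@b2
  join b9 pred b1: · stop@b1
  join b9 pred b8: b8→b5→b3→b2 stop@b1
  DF(b0)=∅
  DF(b1)={b1}
  DF(b2)={b2,b9}
  DF(b3)={b7,b9}
  DF(b4)={b7}
  DF(b5)={b9}
  DF(b6)=∅
  DF(b7)={b2}
  DF(b8)={b9}
  DF(b9)={b1}

DF(b3) = ["b7", "b9"]

Answer: ["b7", "b9"]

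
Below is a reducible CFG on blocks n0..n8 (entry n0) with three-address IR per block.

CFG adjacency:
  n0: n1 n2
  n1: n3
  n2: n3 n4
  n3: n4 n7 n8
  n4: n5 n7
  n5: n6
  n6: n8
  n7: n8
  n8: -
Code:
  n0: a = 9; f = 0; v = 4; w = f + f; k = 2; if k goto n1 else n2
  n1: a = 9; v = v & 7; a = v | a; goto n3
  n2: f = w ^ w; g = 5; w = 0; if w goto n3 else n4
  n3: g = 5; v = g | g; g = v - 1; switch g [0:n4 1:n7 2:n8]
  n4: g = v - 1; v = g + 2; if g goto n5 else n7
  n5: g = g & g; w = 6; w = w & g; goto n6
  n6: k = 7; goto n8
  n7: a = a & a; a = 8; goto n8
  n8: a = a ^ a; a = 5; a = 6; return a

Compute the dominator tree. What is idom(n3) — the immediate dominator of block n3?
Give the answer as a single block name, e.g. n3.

Answer: n0

Analysis:
idom tree: n1←n0 n2←n0 n3←n0 n4←n0 n5←n4 n6←n5 n7←n0 n8←n0
Join-block Dom:
  n3: preds {n1,n2}: {n0,n1} ∩ {n0,n2} = {n0}; idom=n0
  n4: preds {n2,n3}: {n0,n2} ∩ {n0,n3} = {n0}; idom=n0
  n7: preds {n3,n4}: {n0,n3} ∩ {n0,n4} = {n0}; idom=n0
  n8: preds {n3,n6,n7}: {n0,n3} ∩ {n0,n4,n5,n6} ∩ {n0,n7} = {n0}; idom=n0

idom(n3) = n0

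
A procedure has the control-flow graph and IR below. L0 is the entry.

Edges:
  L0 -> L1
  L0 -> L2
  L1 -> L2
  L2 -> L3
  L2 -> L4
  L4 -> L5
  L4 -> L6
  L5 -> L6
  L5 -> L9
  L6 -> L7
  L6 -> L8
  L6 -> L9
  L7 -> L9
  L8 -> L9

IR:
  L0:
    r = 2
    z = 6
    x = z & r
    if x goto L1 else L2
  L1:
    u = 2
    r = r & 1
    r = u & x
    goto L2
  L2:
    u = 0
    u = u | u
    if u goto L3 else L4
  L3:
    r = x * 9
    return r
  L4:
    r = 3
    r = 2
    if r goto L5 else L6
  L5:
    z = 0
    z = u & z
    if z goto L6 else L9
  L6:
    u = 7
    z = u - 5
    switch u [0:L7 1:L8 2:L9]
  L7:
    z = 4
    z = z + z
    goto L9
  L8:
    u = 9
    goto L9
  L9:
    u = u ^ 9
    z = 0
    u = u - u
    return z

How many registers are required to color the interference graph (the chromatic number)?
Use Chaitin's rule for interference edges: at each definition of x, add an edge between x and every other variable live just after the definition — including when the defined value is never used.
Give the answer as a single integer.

Answer: 3

Analysis:
def/use:
  L0: def={r,x,z} ue=∅
  L1: def={r,u} ue={r,x}
  L2: def={u} ue=∅
  L3: def={r} ue={x}
  L4: def={r} ue=∅
  L5: def={z} ue={u}
  L6: def={u,z} ue=∅
  L7: def={z} ue=∅
  L8: def={u} ue=∅
  L9: def={u,z} ue={u}

Liveness:
  L0: in=∅ out={r,x}
  L1: in={r,x} out={x}
  L2: in={x} out={u,x}
  L3: in={x} out=∅
  L4: in={u} out={u}
  L5: in={u} out={u}
  L6: in=∅ out={u}
  L7: in={u} out={u}
  L8: in=∅ out={u}
  L9: in={u} out=∅

Interfere edges:
  r↔{u,x,z}
  u↔{r,x,z}
  x↔{r,u}
  z↔{r,u}

Chromatic number:
  lower bound: {r,u,x} mutually conflict ⇒ χ ≥ 3
  3-colouring: c0={r}  c1={u}  c2={x,z}
  χ = 3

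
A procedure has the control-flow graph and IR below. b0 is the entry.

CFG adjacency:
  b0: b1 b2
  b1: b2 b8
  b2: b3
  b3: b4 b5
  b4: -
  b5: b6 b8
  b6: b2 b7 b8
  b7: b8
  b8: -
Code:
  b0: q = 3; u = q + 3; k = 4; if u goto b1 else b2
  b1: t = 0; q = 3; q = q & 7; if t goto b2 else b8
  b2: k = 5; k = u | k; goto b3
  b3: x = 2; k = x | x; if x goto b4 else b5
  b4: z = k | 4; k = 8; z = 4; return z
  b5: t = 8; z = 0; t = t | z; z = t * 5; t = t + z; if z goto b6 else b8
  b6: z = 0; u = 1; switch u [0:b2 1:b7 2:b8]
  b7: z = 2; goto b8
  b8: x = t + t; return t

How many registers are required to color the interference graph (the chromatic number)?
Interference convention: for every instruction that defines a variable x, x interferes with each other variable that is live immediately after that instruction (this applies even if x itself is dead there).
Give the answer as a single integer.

Block summaries:
  b0: {k,q,u} / ∅
  b1: {q,t} / ∅
  b2: {k} / {u}
  b3: {k,x} / ∅
  b4: {k,z} / {k}
  b5: {t,z} / ∅
  b6: {u,z} / ∅
  b7: {z} / ∅
  b8: {x} / {t}

Backward fixpoint:
  live b0: ∅→{u}
  live b1: {u}→{t,u}
  live b2: {u}→∅
  live b3: ∅→{k}
  live b4: {k}→∅
  live b5: ∅→{t}
  live b6: {t}→{t,u}
  live b7: {t}→{t}
  live b8: {t}→∅

Conflict graph:
  k: {u,x}
  q: {t,u}
  t: {q,u,x,z}
  u: {k,q,t}
  x: {k,t}
  z: {t}

Registers:
  lower bound: {q,t,u} mutually conflict ⇒ χ ≥ 3
  assign k→R0 q→R2 t→R0 u→R1 x→R1 z→R1 — no edge inside a register ⇒ χ ≤ 3
  χ = 3

Answer: 3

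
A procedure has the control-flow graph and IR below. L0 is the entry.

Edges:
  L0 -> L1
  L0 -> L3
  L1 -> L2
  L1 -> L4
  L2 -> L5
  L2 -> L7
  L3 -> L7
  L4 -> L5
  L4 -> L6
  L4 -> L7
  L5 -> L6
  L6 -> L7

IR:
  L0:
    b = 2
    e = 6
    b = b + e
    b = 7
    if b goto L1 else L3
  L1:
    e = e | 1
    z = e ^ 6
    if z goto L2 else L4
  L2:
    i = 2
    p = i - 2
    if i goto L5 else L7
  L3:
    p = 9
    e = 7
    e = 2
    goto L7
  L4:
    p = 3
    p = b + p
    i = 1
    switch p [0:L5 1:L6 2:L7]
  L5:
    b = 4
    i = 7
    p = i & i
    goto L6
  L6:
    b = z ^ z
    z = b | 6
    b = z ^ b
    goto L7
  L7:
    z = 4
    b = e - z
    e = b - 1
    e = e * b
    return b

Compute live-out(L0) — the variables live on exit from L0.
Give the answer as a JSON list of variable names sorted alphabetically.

Block summaries:
  L0 def {b,e} use ∅
  L1 def {e,z} use {e}
  L2 def {i,p} use ∅
  L3 def {e,p} use ∅
  L4 def {i,p} use {b}
  L5 def {b,i,p} use ∅
  L6 def {b,z} use {z}
  L7 def {b,e,z} use {e}

Live sets:
  L0 li=∅ lo={b,e}
  L1 li={b,e} lo={b,e,z}
  L2 li={e,z} lo={e,z}
  L3 li=∅ lo={e}
  L4 li={b,e,z} lo={e,z}
  L5 li={e,z} lo={e,z}
  L6 li={e,z} lo={e}
  L7 li={e} lo=∅

live-out(L0) = ["b", "e"]

Answer: ["b", "e"]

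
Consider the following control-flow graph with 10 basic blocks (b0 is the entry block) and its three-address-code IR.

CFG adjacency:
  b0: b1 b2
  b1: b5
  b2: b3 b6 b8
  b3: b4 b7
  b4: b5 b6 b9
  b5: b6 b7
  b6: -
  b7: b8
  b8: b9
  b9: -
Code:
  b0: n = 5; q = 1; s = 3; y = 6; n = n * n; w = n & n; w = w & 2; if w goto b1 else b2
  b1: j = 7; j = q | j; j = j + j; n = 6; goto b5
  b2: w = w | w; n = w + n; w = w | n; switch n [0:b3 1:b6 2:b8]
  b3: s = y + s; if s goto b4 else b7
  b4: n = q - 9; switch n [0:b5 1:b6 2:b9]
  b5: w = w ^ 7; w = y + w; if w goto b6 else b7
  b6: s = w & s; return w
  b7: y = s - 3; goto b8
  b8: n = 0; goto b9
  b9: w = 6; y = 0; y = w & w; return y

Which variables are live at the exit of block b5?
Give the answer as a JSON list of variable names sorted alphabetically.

def/use:
  b0: {n,q,s,w,y} / ∅
  b1: {j,n} / {q}
  b2: {n,w} / {n,w}
  b3: {s} / {s,y}
  b4: {n} / {q}
  b5: {w} / {w,y}
  b6: {s} / {s,w}
  b7: {y} / {s}
  b8: {n} / ∅
  b9: {w,y} / ∅

Backward fixpoint:
  b0: in=∅ out={n,q,s,w,y}
  b1: in={q,s,w,y} out={s,w,y}
  b2: in={n,q,s,w,y} out={q,s,w,y}
  b3: in={q,s,w,y} out={q,s,w,y}
  b4: in={q,s,w,y} out={s,w,y}
  b5: in={s,w,y} out={s,w}
  b6: in={s,w} out=∅
  b7: in={s} out=∅
  b8: in=∅ out=∅
  b9: in=∅ out=∅

live-out(b5) = ["s", "w"]

Answer: ["s", "w"]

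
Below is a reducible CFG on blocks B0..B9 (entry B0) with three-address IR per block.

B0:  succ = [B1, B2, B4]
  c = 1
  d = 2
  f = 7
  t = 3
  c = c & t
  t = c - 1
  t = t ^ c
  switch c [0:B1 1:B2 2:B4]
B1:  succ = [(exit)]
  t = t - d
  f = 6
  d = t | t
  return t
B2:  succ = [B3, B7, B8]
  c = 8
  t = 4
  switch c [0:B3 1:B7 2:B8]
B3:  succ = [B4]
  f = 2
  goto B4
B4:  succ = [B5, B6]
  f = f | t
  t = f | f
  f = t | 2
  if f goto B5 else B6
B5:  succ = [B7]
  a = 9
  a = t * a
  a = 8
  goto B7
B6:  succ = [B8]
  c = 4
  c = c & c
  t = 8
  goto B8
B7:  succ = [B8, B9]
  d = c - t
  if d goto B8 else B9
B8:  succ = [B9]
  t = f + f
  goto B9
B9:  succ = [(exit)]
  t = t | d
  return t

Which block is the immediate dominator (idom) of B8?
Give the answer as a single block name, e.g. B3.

Answer: B0

Analysis:
idom tree: B1←B0 B2←B0 B3←B2 B4←B0 B5←B4 B6←B4 B7←B0 B8←B0 B9←B0
Join-block Dom:
  B4: preds {B0,B3}: {B0} ∩ {B0,B2,B3} = {B0}; idom=B0
  B7: preds {B2,B5}: {B0,B2} ∩ {B0,B4,B5} = {B0}; idom=B0
  B8: preds {B2,B6,B7}: {B0,B2} ∩ {B0,B4,B6} ∩ {B0,B7} = {B0}; idom=B0
  B9: preds {B7,B8}: {B0,B7} ∩ {B0,B8} = {B0}; idom=B0

idom(B8) = B0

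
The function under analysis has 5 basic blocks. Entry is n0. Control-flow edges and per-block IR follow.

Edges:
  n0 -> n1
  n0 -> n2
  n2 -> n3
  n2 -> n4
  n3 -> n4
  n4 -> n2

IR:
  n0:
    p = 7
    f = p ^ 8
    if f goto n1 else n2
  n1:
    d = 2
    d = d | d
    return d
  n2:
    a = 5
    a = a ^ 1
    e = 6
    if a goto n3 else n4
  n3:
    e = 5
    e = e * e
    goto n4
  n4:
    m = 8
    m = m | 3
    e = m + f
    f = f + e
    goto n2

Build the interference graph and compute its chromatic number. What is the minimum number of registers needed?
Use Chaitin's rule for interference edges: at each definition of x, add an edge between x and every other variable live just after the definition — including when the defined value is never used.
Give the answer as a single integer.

Block summaries:
  n0 def {f,p} use ∅
  n1 def {d} use ∅
  n2 def {a,e} use ∅
  n3 def {e} use ∅
  n4 def {e,f,m} use {f}

Live sets:
  live n0: ∅→{f}
  live n1: ∅→∅
  live n2: {f}→{f}
  live n3: {f}→{f}
  live n4: {f}→{f}

Interference:
  a — {e,f}
  d — ∅
  e — {a,f}
  f — {a,e,m}
  m — {f}
  p — ∅

Colouring:
  lower bound: {a,e,f} mutually conflict ⇒ χ ≥ 3
  3-colouring: R0={d,f,p}  R1={a,m}  R2={e}
  χ = 3

Answer: 3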